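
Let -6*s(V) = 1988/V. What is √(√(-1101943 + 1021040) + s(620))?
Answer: √(-462210 + 864900*I*√80903)/930 ≈ 11.914 + 11.937*I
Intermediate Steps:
s(V) = -994/(3*V)
√(√(-1101943 + 1021040) + s(620)) = √(√(-1101943 + 1021040) - 994/3/620) = √(√(-80903) - 994/3*1/620) = √(I*√80903 - 497/930) = √(-497/930 + I*√80903)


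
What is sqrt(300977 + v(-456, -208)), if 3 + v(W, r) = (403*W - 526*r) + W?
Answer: sqrt(226158) ≈ 475.56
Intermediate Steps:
v(W, r) = -3 - 526*r + 404*W (v(W, r) = -3 + ((403*W - 526*r) + W) = -3 + ((-526*r + 403*W) + W) = -3 + (-526*r + 404*W) = -3 - 526*r + 404*W)
sqrt(300977 + v(-456, -208)) = sqrt(300977 + (-3 - 526*(-208) + 404*(-456))) = sqrt(300977 + (-3 + 109408 - 184224)) = sqrt(300977 - 74819) = sqrt(226158)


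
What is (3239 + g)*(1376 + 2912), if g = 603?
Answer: 16474496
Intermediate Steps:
(3239 + g)*(1376 + 2912) = (3239 + 603)*(1376 + 2912) = 3842*4288 = 16474496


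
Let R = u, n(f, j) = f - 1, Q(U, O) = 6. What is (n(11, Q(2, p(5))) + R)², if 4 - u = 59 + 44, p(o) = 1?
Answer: 7921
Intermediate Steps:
u = -99 (u = 4 - (59 + 44) = 4 - 1*103 = 4 - 103 = -99)
n(f, j) = -1 + f
R = -99
(n(11, Q(2, p(5))) + R)² = ((-1 + 11) - 99)² = (10 - 99)² = (-89)² = 7921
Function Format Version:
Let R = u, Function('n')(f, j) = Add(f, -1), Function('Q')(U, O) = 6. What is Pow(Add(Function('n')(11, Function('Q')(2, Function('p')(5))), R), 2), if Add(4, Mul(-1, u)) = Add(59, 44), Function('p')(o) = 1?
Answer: 7921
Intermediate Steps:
u = -99 (u = Add(4, Mul(-1, Add(59, 44))) = Add(4, Mul(-1, 103)) = Add(4, -103) = -99)
Function('n')(f, j) = Add(-1, f)
R = -99
Pow(Add(Function('n')(11, Function('Q')(2, Function('p')(5))), R), 2) = Pow(Add(Add(-1, 11), -99), 2) = Pow(Add(10, -99), 2) = Pow(-89, 2) = 7921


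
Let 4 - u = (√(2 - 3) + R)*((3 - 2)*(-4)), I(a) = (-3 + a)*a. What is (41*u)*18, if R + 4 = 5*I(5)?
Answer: 138744 + 2952*I ≈ 1.3874e+5 + 2952.0*I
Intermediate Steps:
I(a) = a*(-3 + a)
R = 46 (R = -4 + 5*(5*(-3 + 5)) = -4 + 5*(5*2) = -4 + 5*10 = -4 + 50 = 46)
u = 188 + 4*I (u = 4 - (√(2 - 3) + 46)*(3 - 2)*(-4) = 4 - (√(-1) + 46)*1*(-4) = 4 - (I + 46)*(-4) = 4 - (46 + I)*(-4) = 4 - (-184 - 4*I) = 4 + (184 + 4*I) = 188 + 4*I ≈ 188.0 + 4.0*I)
(41*u)*18 = (41*(188 + 4*I))*18 = (7708 + 164*I)*18 = 138744 + 2952*I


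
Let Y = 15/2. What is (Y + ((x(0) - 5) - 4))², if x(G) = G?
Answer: 9/4 ≈ 2.2500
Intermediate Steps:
Y = 15/2 (Y = 15*(½) = 15/2 ≈ 7.5000)
(Y + ((x(0) - 5) - 4))² = (15/2 + ((0 - 5) - 4))² = (15/2 + (-5 - 4))² = (15/2 - 9)² = (-3/2)² = 9/4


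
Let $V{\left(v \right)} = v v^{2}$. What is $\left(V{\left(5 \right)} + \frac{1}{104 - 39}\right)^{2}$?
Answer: $\frac{66031876}{4225} \approx 15629.0$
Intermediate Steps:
$V{\left(v \right)} = v^{3}$
$\left(V{\left(5 \right)} + \frac{1}{104 - 39}\right)^{2} = \left(5^{3} + \frac{1}{104 - 39}\right)^{2} = \left(125 + \frac{1}{65}\right)^{2} = \left(\frac{8126}{65}\right)^{2} = \frac{66031876}{4225}$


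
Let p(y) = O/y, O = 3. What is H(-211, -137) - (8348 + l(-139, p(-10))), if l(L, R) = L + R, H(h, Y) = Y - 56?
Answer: -84017/10 ≈ -8401.7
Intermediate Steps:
H(h, Y) = -56 + Y
p(y) = 3/y
H(-211, -137) - (8348 + l(-139, p(-10))) = (-56 - 137) - (8348 + (-139 + 3/(-10))) = -193 - (8348 + (-139 + 3*(-⅒))) = -193 - (8348 + (-139 - 3/10)) = -193 - (8348 - 1393/10) = -193 - 1*82087/10 = -193 - 82087/10 = -84017/10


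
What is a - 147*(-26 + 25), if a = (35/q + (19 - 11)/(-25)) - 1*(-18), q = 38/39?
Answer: 190571/950 ≈ 200.60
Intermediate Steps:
q = 38/39 (q = 38*(1/39) = 38/39 ≈ 0.97436)
a = 50921/950 (a = (35/(38/39) + (19 - 11)/(-25)) - 1*(-18) = (35*(39/38) + 8*(-1/25)) + 18 = (1365/38 - 8/25) + 18 = 33821/950 + 18 = 50921/950 ≈ 53.601)
a - 147*(-26 + 25) = 50921/950 - 147*(-26 + 25) = 50921/950 - 147*(-1) = 50921/950 + 147 = 190571/950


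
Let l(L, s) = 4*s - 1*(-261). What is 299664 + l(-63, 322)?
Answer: 301213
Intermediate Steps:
l(L, s) = 261 + 4*s (l(L, s) = 4*s + 261 = 261 + 4*s)
299664 + l(-63, 322) = 299664 + (261 + 4*322) = 299664 + (261 + 1288) = 299664 + 1549 = 301213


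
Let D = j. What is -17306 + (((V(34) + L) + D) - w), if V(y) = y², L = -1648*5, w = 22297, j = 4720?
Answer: -41967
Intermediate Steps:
L = -8240
D = 4720
-17306 + (((V(34) + L) + D) - w) = -17306 + (((34² - 8240) + 4720) - 1*22297) = -17306 + (((1156 - 8240) + 4720) - 22297) = -17306 + ((-7084 + 4720) - 22297) = -17306 + (-2364 - 22297) = -17306 - 24661 = -41967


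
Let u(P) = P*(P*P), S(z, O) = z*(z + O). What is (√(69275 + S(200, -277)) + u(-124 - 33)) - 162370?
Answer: -4032263 + 5*√2155 ≈ -4.0320e+6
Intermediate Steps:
S(z, O) = z*(O + z)
u(P) = P³ (u(P) = P*P² = P³)
(√(69275 + S(200, -277)) + u(-124 - 33)) - 162370 = (√(69275 + 200*(-277 + 200)) + (-124 - 33)³) - 162370 = (√(69275 + 200*(-77)) + (-157)³) - 162370 = (√(69275 - 15400) - 3869893) - 162370 = (√53875 - 3869893) - 162370 = (5*√2155 - 3869893) - 162370 = (-3869893 + 5*√2155) - 162370 = -4032263 + 5*√2155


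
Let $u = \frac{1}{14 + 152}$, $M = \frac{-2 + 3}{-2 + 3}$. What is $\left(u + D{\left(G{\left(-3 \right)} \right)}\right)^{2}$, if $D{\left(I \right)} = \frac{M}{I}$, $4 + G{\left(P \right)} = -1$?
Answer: $\frac{25921}{688900} \approx 0.037627$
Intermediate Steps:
$M = 1$ ($M = 1 \cdot 1^{-1} = 1 \cdot 1 = 1$)
$u = \frac{1}{166} \approx 0.0060241$
$G{\left(P \right)} = -5$ ($G{\left(P \right)} = -4 - 1 = -5$)
$D{\left(I \right)} = \frac{1}{I}$ ($D{\left(I \right)} = 1 \frac{1}{I} = \frac{1}{I}$)
$\left(u + D{\left(G{\left(-3 \right)} \right)}\right)^{2} = \left(\frac{1}{166} + \frac{1}{-5}\right)^{2} = \left(\frac{1}{166} - \frac{1}{5}\right)^{2} = \left(- \frac{161}{830}\right)^{2} = \frac{25921}{688900}$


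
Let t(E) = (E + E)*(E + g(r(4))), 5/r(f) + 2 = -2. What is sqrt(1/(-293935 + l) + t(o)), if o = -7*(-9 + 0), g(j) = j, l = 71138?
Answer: sqrt(1544849495979310)/445594 ≈ 88.207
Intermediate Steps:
r(f) = -5/4 (r(f) = 5/(-2 - 2) = 5/(-4) = 5*(-1/4) = -5/4)
o = 63 (o = -7*(-9) = 63)
t(E) = 2*E*(-5/4 + E) (t(E) = (E + E)*(E - 5/4) = (2*E)*(-5/4 + E) = 2*E*(-5/4 + E))
sqrt(1/(-293935 + l) + t(o)) = sqrt(1/(-293935 + 71138) + (1/2)*63*(-5 + 4*63)) = sqrt(1/(-222797) + (1/2)*63*(-5 + 252)) = sqrt(-1/222797 + (1/2)*63*247) = sqrt(-1/222797 + 15561/2) = sqrt(3466944115/445594) = sqrt(1544849495979310)/445594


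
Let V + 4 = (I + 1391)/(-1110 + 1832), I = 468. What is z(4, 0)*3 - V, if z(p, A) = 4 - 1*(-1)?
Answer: 11859/722 ≈ 16.425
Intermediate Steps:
z(p, A) = 5 (z(p, A) = 4 + 1 = 5)
V = -1029/722 (V = -4 + (468 + 1391)/(-1110 + 1832) = -4 + 1859/722 = -1029/722 ≈ -1.4252)
z(4, 0)*3 - V = 5*3 - 1*(-1029/722) = 15 + 1029/722 = 11859/722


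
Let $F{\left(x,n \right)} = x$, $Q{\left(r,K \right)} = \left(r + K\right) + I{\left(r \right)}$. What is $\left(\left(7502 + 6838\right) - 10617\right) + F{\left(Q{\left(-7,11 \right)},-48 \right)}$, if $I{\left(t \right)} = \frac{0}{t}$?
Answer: $3727$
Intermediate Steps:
$I{\left(t \right)} = 0$
$Q{\left(r,K \right)} = K + r$ ($Q{\left(r,K \right)} = \left(r + K\right) + 0 = \left(K + r\right) + 0 = K + r$)
$\left(\left(7502 + 6838\right) - 10617\right) + F{\left(Q{\left(-7,11 \right)},-48 \right)} = \left(\left(7502 + 6838\right) - 10617\right) + \left(11 - 7\right) = \left(14340 - 10617\right) + 4 = 3723 + 4 = 3727$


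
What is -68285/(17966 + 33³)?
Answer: -68285/53903 ≈ -1.2668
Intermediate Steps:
-68285/(17966 + 33³) = -68285/(17966 + 35937) = -68285/53903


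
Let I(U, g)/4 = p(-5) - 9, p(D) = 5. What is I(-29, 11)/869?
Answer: -16/869 ≈ -0.018412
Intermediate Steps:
I(U, g) = -16 (I(U, g) = 4*(5 - 9) = 4*(-4) = -16)
I(-29, 11)/869 = -16/869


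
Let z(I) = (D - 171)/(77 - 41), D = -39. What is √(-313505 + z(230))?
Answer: I*√11286390/6 ≈ 559.92*I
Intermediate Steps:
z(I) = -35/6 (z(I) = (-39 - 171)/(77 - 41) = -210/36 = -210*1/36 = -35/6)
√(-313505 + z(230)) = √(-313505 - 35/6) = √(-1881065/6) = I*√11286390/6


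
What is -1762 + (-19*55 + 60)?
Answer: -2747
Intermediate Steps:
-1762 + (-19*55 + 60) = -1762 + (-1045 + 60) = -1762 - 985 = -2747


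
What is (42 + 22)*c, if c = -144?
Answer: -9216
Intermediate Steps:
(42 + 22)*c = (42 + 22)*(-144) = 64*(-144) = -9216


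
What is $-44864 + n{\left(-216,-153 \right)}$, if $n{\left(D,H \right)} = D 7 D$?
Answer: $281728$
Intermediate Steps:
$n{\left(D,H \right)} = 7 D^{2}$ ($n{\left(D,H \right)} = 7 D D = 7 D^{2}$)
$-44864 + n{\left(-216,-153 \right)} = -44864 + 7 \left(-216\right)^{2} = -44864 + 7 \cdot 46656 = -44864 + 326592 = 281728$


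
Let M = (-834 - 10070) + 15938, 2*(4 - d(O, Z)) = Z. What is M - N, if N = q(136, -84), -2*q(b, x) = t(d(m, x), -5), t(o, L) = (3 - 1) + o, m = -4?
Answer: 5058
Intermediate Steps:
d(O, Z) = 4 - Z/2
t(o, L) = 2 + o
q(b, x) = -3 + x/4 (q(b, x) = -(2 + (4 - x/2))/2 = -(6 - x/2)/2 = -3 + x/4)
M = 5034 (M = -10904 + 15938 = 5034)
N = -24 (N = -3 + (¼)*(-84) = -3 - 21 = -24)
M - N = 5034 - 1*(-24) = 5034 + 24 = 5058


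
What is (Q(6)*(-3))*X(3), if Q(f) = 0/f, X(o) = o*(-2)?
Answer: 0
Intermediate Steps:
X(o) = -2*o
Q(f) = 0
(Q(6)*(-3))*X(3) = (0*(-3))*(-2*3) = 0*(-6) = 0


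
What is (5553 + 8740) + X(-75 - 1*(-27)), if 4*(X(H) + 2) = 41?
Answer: 57205/4 ≈ 14301.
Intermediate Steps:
X(H) = 33/4 (X(H) = -2 + (¼)*41 = -2 + 41/4 = 33/4)
(5553 + 8740) + X(-75 - 1*(-27)) = (5553 + 8740) + 33/4 = 14293 + 33/4 = 57205/4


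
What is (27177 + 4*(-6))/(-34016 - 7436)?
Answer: -27153/41452 ≈ -0.65505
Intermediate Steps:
(27177 + 4*(-6))/(-34016 - 7436) = (27177 - 24)/(-41452) = 27153*(-1/41452) = -27153/41452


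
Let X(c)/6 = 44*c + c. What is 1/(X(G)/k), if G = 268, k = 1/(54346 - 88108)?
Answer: -1/2443018320 ≈ -4.0933e-10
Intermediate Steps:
k = -1/33762 (k = 1/(-33762) = -1/33762 ≈ -2.9619e-5)
X(c) = 270*c (X(c) = 6*(44*c + c) = 6*(45*c) = 270*c)
1/(X(G)/k) = 1/((270*268)/(-1/33762)) = 1/(72360*(-33762)) = 1/(-2443018320) = -1/2443018320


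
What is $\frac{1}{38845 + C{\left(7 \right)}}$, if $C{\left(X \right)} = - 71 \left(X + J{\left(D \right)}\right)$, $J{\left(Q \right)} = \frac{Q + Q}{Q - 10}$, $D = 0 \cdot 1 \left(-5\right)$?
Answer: $\frac{1}{38348} \approx 2.6077 \cdot 10^{-5}$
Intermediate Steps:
$D = 0$ ($D = 0 \left(-5\right) = 0$)
$J{\left(Q \right)} = \frac{2 Q}{-10 + Q}$
$C{\left(X \right)} = - 71 X$ ($C{\left(X \right)} = - 71 \left(X + 2 \cdot 0 \frac{1}{-10 + 0}\right) = - 71 \left(X + 2 \cdot 0 \frac{1}{-10}\right) = - 71 \left(X + 2 \cdot 0 \left(- \frac{1}{10}\right)\right) = - 71 \left(X + 0\right) = - 71 X$)
$\frac{1}{38845 + C{\left(7 \right)}} = \frac{1}{38845 - 497} = \frac{1}{38348}$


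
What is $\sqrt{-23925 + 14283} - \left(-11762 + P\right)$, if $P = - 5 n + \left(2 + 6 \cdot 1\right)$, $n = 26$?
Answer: $11884 + i \sqrt{9642} \approx 11884.0 + 98.194 i$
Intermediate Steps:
$P = -122$ ($P = \left(-5\right) 26 + \left(2 + 6 \cdot 1\right) = -130 + \left(2 + 6\right) = -130 + 8 = -122$)
$\sqrt{-23925 + 14283} - \left(-11762 + P\right) = \sqrt{-23925 + 14283} - \left(-11762 - 122\right) = \sqrt{-9642} - -11884 = i \sqrt{9642} + 11884 = 11884 + i \sqrt{9642}$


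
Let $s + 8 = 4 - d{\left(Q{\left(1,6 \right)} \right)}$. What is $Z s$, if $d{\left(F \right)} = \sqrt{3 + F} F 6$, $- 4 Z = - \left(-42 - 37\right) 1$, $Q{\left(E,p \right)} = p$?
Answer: $2212$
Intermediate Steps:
$Z = - \frac{79}{4}$ ($Z = - \frac{\left(-1\right) \left(-42 - 37\right) 1}{4} = - \frac{\left(-1\right) \left(\left(-79\right) 1\right)}{4} = - \frac{\left(-1\right) \left(-79\right)}{4} = \left(- \frac{1}{4}\right) 79 = - \frac{79}{4} \approx -19.75$)
$d{\left(F \right)} = 6 F \sqrt{3 + F}$ ($d{\left(F \right)} = F \sqrt{3 + F} 6 = 6 F \sqrt{3 + F}$)
$s = -112$ ($s = -8 + \left(4 - 6 \cdot 6 \sqrt{3 + 6}\right) = -8 + \left(4 - 6 \cdot 6 \sqrt{9}\right) = -8 + \left(4 - 6 \cdot 6 \cdot 3\right) = -8 + \left(4 - 108\right) = -8 - 104 = -112$)
$Z s = \left(- \frac{79}{4}\right) \left(-112\right) = 2212$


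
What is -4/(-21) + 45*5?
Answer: 4729/21 ≈ 225.19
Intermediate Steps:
-4/(-21) + 45*5 = -4*(-1/21) + 225 = 4/21 + 225 = 4729/21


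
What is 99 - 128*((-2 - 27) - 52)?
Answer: 10467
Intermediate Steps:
99 - 128*((-2 - 27) - 52) = 99 - 128*(-29 - 52) = 99 - 128*(-81) = 99 + 10368 = 10467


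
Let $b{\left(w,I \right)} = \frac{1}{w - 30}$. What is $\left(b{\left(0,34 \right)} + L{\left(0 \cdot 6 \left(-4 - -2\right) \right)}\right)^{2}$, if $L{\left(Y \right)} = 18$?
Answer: $\frac{290521}{900} \approx 322.8$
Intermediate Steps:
$b{\left(w,I \right)} = \frac{1}{-30 + w}$
$\left(b{\left(0,34 \right)} + L{\left(0 \cdot 6 \left(-4 - -2\right) \right)}\right)^{2} = \left(\frac{1}{-30 + 0} + 18\right)^{2} = \left(\frac{1}{-30} + 18\right)^{2} = \left(- \frac{1}{30} + 18\right)^{2} = \left(\frac{539}{30}\right)^{2} = \frac{290521}{900}$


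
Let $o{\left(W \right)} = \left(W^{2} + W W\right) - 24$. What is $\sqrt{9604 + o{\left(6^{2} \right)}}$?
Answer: $2 \sqrt{3043} \approx 110.33$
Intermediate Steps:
$o{\left(W \right)} = -24 + 2 W^{2}$ ($o{\left(W \right)} = \left(W^{2} + W^{2}\right) - 24 = 2 W^{2} - 24 = -24 + 2 W^{2}$)
$\sqrt{9604 + o{\left(6^{2} \right)}} = \sqrt{9604 - \left(24 - 2 \left(6^{2}\right)^{2}\right)} = \sqrt{9604 - \left(24 - 2 \cdot 36^{2}\right)} = \sqrt{9604 + \left(-24 + 2 \cdot 1296\right)} = \sqrt{9604 + \left(-24 + 2592\right)} = \sqrt{9604 + 2568} = \sqrt{12172} = 2 \sqrt{3043}$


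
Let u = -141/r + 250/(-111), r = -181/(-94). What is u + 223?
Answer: 2963849/20091 ≈ 147.52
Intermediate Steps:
r = 181/94 (r = -181*(-1/94) = 181/94 ≈ 1.9255)
u = -1516444/20091 (u = -141/181/94 + 250/(-111) = -141*94/181 + 250*(-1/111) = -13254/181 - 250/111 = -1516444/20091 ≈ -75.479)
u + 223 = -1516444/20091 + 223 = 2963849/20091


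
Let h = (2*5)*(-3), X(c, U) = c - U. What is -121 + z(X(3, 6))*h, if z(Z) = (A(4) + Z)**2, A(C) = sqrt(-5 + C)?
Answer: -361 + 180*I ≈ -361.0 + 180.0*I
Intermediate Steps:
h = -30 (h = 10*(-3) = -30)
z(Z) = (I + Z)**2 (z(Z) = (sqrt(-5 + 4) + Z)**2 = (sqrt(-1) + Z)**2 = (I + Z)**2)
-121 + z(X(3, 6))*h = -121 + (I + (3 - 1*6))**2*(-30) = -121 + (I + (3 - 6))**2*(-30) = -121 + (I - 3)**2*(-30) = -121 + (-3 + I)**2*(-30) = -121 - 30*(-3 + I)**2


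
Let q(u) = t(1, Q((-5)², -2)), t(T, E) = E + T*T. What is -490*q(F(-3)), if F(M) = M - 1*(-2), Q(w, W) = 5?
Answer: -2940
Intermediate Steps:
F(M) = 2 + M (F(M) = M + 2 = 2 + M)
t(T, E) = E + T²
q(u) = 6 (q(u) = 5 + 1² = 5 + 1 = 6)
-490*q(F(-3)) = -490*6 = -2940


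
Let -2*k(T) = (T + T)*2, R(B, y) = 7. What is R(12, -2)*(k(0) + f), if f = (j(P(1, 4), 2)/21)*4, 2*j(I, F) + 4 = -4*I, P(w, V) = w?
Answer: -16/3 ≈ -5.3333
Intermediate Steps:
j(I, F) = -2 - 2*I (j(I, F) = -2 + (-4*I)/2 = -2 - 2*I)
k(T) = -2*T (k(T) = -(T + T)*2/2 = -2*T*2/2 = -2*T)
f = -16/21 (f = ((-2 - 2*1)/21)*4 = ((-2 - 2)*(1/21))*4 = -4*1/21*4 = -4/21*4 = -16/21 ≈ -0.76190)
R(12, -2)*(k(0) + f) = 7*(-2*0 - 16/21) = 7*(0 - 16/21) = 7*(-16/21) = -16/3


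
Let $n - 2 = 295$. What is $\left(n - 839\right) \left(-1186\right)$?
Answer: $642812$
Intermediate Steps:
$n = 297$ ($n = 2 + 295 = 297$)
$\left(n - 839\right) \left(-1186\right) = \left(297 - 839\right) \left(-1186\right) = \left(-542\right) \left(-1186\right) = 642812$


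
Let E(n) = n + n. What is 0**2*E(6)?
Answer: 0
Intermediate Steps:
E(n) = 2*n
0**2*E(6) = 0**2*(2*6) = 0*12 = 0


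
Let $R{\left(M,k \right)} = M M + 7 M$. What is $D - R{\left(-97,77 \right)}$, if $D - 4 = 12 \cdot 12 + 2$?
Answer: $-8580$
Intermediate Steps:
$R{\left(M,k \right)} = M^{2} + 7 M$
$D = 150$ ($D = 4 + \left(12 \cdot 12 + 2\right) = 4 + \left(144 + 2\right) = 4 + 146 = 150$)
$D - R{\left(-97,77 \right)} = 150 - - 97 \left(7 - 97\right) = 150 - \left(-97\right) \left(-90\right) = 150 - 8730 = -8580$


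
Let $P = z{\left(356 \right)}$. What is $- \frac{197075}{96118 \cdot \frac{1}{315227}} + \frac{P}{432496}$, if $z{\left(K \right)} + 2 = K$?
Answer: $- \frac{610638752632787}{944787512} \approx -6.4632 \cdot 10^{5}$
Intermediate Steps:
$z{\left(K \right)} = -2 + K$
$P = 354$ ($P = -2 + 356 = 354$)
$- \frac{197075}{96118 \cdot \frac{1}{315227}} + \frac{P}{432496} = - \frac{197075}{96118 \cdot \frac{1}{315227}} + \frac{354}{432496} = - \frac{197075}{96118 \cdot \frac{1}{315227}} + 354 \cdot \frac{1}{432496} = - \frac{197075}{\frac{8738}{28657}} + \frac{177}{216248} = \left(-197075\right) \frac{28657}{8738} + \frac{177}{216248} = - \frac{5647578275}{8738} + \frac{177}{216248} = - \frac{610638752632787}{944787512}$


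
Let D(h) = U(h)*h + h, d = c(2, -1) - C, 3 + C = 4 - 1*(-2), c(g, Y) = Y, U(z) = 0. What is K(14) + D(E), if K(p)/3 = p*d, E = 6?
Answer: -162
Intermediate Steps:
C = 3 (C = -3 + (4 - 1*(-2)) = -3 + (4 + 2) = -3 + 6 = 3)
d = -4 (d = -1 - 1*3 = -1 - 3 = -4)
K(p) = -12*p (K(p) = 3*(p*(-4)) = 3*(-4*p) = -12*p)
D(h) = h (D(h) = 0*h + h = 0 + h = h)
K(14) + D(E) = -12*14 + 6 = -168 + 6 = -162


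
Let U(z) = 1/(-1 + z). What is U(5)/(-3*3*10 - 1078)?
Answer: -1/4672 ≈ -0.00021404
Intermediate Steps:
U(5)/(-3*3*10 - 1078) = 1/((-3*3*10 - 1078)*(-1 + 5)) = 1/(-9*10 - 1078*4) = (¼)/(-90 - 1078) = (¼)/(-1168) = -1/1168*¼ = -1/4672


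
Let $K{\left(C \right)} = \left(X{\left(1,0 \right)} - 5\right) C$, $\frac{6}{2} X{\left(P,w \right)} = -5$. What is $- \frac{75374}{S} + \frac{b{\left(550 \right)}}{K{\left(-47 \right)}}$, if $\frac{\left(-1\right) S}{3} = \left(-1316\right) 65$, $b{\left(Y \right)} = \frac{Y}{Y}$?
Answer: $- \frac{1147}{3948} \approx -0.29053$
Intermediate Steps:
$X{\left(P,w \right)} = - \frac{5}{3}$ ($X{\left(P,w \right)} = \frac{1}{3} \left(-5\right) = - \frac{5}{3}$)
$b{\left(Y \right)} = 1$
$S = 256620$ ($S = - 3 \left(\left(-1316\right) 65\right) = \left(-3\right) \left(-85540\right) = 256620$)
$K{\left(C \right)} = - \frac{20 C}{3}$ ($K{\left(C \right)} = \left(- \frac{5}{3} - 5\right) C = - \frac{20 C}{3}$)
$- \frac{75374}{S} + \frac{b{\left(550 \right)}}{K{\left(-47 \right)}} = - \frac{75374}{256620} + 1 \frac{1}{\left(- \frac{20}{3}\right) \left(-47\right)} = \left(-75374\right) \frac{1}{256620} + 1 \frac{1}{\frac{940}{3}} = - \frac{2899}{9870} + 1 \cdot \frac{3}{940} = - \frac{2899}{9870} + \frac{3}{940} = - \frac{1147}{3948}$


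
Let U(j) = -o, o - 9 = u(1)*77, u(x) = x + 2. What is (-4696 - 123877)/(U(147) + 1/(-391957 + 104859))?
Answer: 36913051154/68903521 ≈ 535.72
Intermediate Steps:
u(x) = 2 + x
o = 240 (o = 9 + (2 + 1)*77 = 9 + 3*77 = 9 + 231 = 240)
U(j) = -240 (U(j) = -1*240 = -240)
(-4696 - 123877)/(U(147) + 1/(-391957 + 104859)) = (-4696 - 123877)/(-240 + 1/(-391957 + 104859)) = -128573/(-240 + 1/(-287098)) = -128573/(-240 - 1/287098) = -128573/(-68903521/287098) = -128573*(-287098/68903521) = 36913051154/68903521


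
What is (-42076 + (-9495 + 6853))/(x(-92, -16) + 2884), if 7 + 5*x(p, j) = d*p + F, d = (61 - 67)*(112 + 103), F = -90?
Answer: -223590/133003 ≈ -1.6811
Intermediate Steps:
d = -1290 (d = -6*215 = -1290)
x(p, j) = -97/5 - 258*p (x(p, j) = -7/5 + (-1290*p - 90)/5 = -7/5 + (-90 - 1290*p)/5 = -7/5 + (-18 - 258*p) = -97/5 - 258*p)
(-42076 + (-9495 + 6853))/(x(-92, -16) + 2884) = (-42076 + (-9495 + 6853))/((-97/5 - 258*(-92)) + 2884) = (-42076 - 2642)/((-97/5 + 23736) + 2884) = -44718/(118583/5 + 2884) = -44718/133003/5 = -44718*5/133003 = -223590/133003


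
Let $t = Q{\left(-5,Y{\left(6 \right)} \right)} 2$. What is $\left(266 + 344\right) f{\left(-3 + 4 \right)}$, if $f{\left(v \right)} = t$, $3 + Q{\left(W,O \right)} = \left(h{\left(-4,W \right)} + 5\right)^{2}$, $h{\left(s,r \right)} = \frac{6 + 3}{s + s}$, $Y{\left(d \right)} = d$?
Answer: $\frac{234545}{16} \approx 14659.0$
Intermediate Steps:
$h{\left(s,r \right)} = \frac{9}{2 s}$
$Q{\left(W,O \right)} = \frac{769}{64}$ ($Q{\left(W,O \right)} = -3 + \left(\frac{9}{2 \left(-4\right)} + 5\right)^{2} = -3 + \left(\frac{9}{2} \left(- \frac{1}{4}\right) + 5\right)^{2} = -3 + \left(- \frac{9}{8} + 5\right)^{2} = -3 + \left(\frac{31}{8}\right)^{2} = -3 + \frac{961}{64} = \frac{769}{64}$)
$t = \frac{769}{32}$ ($t = \frac{769}{64} \cdot 2 = \frac{769}{32} \approx 24.031$)
$f{\left(v \right)} = \frac{769}{32}$
$\left(266 + 344\right) f{\left(-3 + 4 \right)} = \left(266 + 344\right) \frac{769}{32} = 610 \cdot \frac{769}{32} = \frac{234545}{16}$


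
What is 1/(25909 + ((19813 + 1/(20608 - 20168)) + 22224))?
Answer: 440/29896241 ≈ 1.4718e-5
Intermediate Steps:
1/(25909 + ((19813 + 1/(20608 - 20168)) + 22224)) = 1/(25909 + ((19813 + 1/440) + 22224)) = 1/(25909 + (8717721/440 + 22224)) = 1/(25909 + 18496281/440) = 1/(29896241/440) = 440/29896241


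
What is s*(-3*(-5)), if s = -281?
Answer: -4215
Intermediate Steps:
s*(-3*(-5)) = -(-843)*(-5) = -281*15 = -4215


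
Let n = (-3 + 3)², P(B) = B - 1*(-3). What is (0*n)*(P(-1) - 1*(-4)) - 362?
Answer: -362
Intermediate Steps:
P(B) = 3 + B (P(B) = B + 3 = 3 + B)
n = 0 (n = 0² = 0)
(0*n)*(P(-1) - 1*(-4)) - 362 = (0*0)*((3 - 1) - 1*(-4)) - 362 = 0*(2 + 4) - 362 = 0*6 - 362 = 0 - 362 = -362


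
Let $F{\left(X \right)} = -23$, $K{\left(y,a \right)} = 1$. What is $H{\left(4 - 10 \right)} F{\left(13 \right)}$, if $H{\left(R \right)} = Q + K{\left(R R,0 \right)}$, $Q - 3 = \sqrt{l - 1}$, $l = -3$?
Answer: $-92 - 46 i \approx -92.0 - 46.0 i$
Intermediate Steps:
$Q = 3 + 2 i$ ($Q = 3 + \sqrt{-3 - 1} = 3 + \sqrt{-4} = 3 + 2 i \approx 3.0 + 2.0 i$)
$H{\left(R \right)} = 4 + 2 i$ ($H{\left(R \right)} = \left(3 + 2 i\right) + 1 = 4 + 2 i$)
$H{\left(4 - 10 \right)} F{\left(13 \right)} = \left(4 + 2 i\right) \left(-23\right) = -92 - 46 i$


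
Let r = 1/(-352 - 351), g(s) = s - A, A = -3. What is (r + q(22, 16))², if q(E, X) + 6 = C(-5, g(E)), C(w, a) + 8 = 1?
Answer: 83539600/494209 ≈ 169.04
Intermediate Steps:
g(s) = 3 + s (g(s) = s - 1*(-3) = s + 3 = 3 + s)
C(w, a) = -7 (C(w, a) = -8 + 1 = -7)
q(E, X) = -13 (q(E, X) = -6 - 7 = -13)
r = -1/703 (r = 1/(-703) = -1/703 ≈ -0.0014225)
(r + q(22, 16))² = (-1/703 - 13)² = (-9140/703)² = 83539600/494209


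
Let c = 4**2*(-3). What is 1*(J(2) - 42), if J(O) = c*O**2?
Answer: -234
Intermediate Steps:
c = -48 (c = 16*(-3) = -48)
J(O) = -48*O**2
1*(J(2) - 42) = 1*(-48*2**2 - 42) = 1*(-48*4 - 42) = 1*(-192 - 42) = 1*(-234) = -234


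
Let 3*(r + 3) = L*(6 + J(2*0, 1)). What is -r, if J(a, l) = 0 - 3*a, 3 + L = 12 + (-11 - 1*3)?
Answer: 13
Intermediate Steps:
L = -5 (L = -3 + (12 + (-11 - 1*3)) = -3 + (12 + (-11 - 3)) = -3 + (12 - 14) = -3 - 2 = -5)
J(a, l) = -3*a
r = -13 (r = -3 + (-5*(6 - 6*0))/3 = -3 + (-5*(6 - 3*0))/3 = -3 + (-5*(6 + 0))/3 = -3 + (-5*6)/3 = -3 + (⅓)*(-30) = -3 - 10 = -13)
-r = -1*(-13) = 13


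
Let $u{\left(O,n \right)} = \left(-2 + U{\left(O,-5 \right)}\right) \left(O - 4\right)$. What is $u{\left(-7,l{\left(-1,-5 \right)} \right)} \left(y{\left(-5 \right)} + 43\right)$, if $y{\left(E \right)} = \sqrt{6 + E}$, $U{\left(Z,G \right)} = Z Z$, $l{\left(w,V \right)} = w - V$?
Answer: $-22748$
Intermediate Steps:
$U{\left(Z,G \right)} = Z^{2}$
$u{\left(O,n \right)} = \left(-4 + O\right) \left(-2 + O^{2}\right)$ ($u{\left(O,n \right)} = \left(-2 + O^{2}\right) \left(O - 4\right) = \left(-2 + O^{2}\right) \left(-4 + O\right) = \left(-4 + O\right) \left(-2 + O^{2}\right)$)
$u{\left(-7,l{\left(-1,-5 \right)} \right)} \left(y{\left(-5 \right)} + 43\right) = \left(8 + \left(-7\right)^{3} - 4 \left(-7\right)^{2} - -14\right) \left(\sqrt{6 - 5} + 43\right) = \left(8 - 343 - 196 + 14\right) \left(\sqrt{1} + 43\right) = \left(8 - 343 - 196 + 14\right) \left(1 + 43\right) = \left(-517\right) 44 = -22748$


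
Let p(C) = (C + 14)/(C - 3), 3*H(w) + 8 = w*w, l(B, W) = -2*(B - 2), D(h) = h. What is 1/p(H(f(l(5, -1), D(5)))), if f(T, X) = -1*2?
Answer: -13/38 ≈ -0.34211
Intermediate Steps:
l(B, W) = 4 - 2*B (l(B, W) = -2*(-2 + B) = 4 - 2*B)
f(T, X) = -2
H(w) = -8/3 + w²/3 (H(w) = -8/3 + (w*w)/3 = -8/3 + w²/3)
p(C) = (14 + C)/(-3 + C)
1/p(H(f(l(5, -1), D(5)))) = 1/((14 + (-8/3 + (⅓)*(-2)²))/(-3 + (-8/3 + (⅓)*(-2)²))) = 1/((14 + (-8/3 + (⅓)*4))/(-3 + (-8/3 + (⅓)*4))) = 1/((14 + (-8/3 + 4/3))/(-3 + (-8/3 + 4/3))) = 1/((14 - 4/3)/(-3 - 4/3)) = 1/((38/3)/(-13/3)) = 1/(-3/13*38/3) = 1/(-38/13) = -13/38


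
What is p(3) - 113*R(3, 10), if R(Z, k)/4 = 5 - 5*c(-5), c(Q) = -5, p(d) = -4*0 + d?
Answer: -13557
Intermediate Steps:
p(d) = d (p(d) = 0 + d = d)
R(Z, k) = 120 (R(Z, k) = 4*(5 - 5*(-5)) = 4*(5 + 25) = 4*30 = 120)
p(3) - 113*R(3, 10) = 3 - 113*120 = 3 - 13560 = -13557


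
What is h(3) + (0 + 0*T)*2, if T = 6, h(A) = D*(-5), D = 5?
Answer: -25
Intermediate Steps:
h(A) = -25 (h(A) = 5*(-5) = -25)
h(3) + (0 + 0*T)*2 = -25 + (0 + 0*6)*2 = -25 + (0 + 0)*2 = -25 + 0*2 = -25 + 0 = -25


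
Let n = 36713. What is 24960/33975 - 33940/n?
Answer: -15783668/83154945 ≈ -0.18981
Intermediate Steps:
24960/33975 - 33940/n = 24960/33975 - 33940/36713 = 24960*(1/33975) - 33940*1/36713 = 1664/2265 - 33940/36713 = -15783668/83154945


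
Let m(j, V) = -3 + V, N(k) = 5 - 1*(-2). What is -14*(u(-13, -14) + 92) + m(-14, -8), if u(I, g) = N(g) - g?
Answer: -1593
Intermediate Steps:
N(k) = 7 (N(k) = 5 + 2 = 7)
u(I, g) = 7 - g
-14*(u(-13, -14) + 92) + m(-14, -8) = -14*((7 - 1*(-14)) + 92) + (-3 - 8) = -14*((7 + 14) + 92) - 11 = -14*(21 + 92) - 11 = -14*113 - 11 = -1582 - 11 = -1593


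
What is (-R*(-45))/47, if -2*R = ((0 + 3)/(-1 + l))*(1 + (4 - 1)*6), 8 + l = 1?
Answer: 2565/752 ≈ 3.4109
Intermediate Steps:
l = -7 (l = -8 + 1 = -7)
R = 57/16 (R = -(0 + 3)/(-1 - 7)*(1 + (4 - 1)*6)/2 = -3/(-8)*(1 + 3*6)/2 = -3*(-1/8)*(1 + 18)/2 = -(-3)*19/16 = -1/2*(-57/8) = 57/16 ≈ 3.5625)
(-R*(-45))/47 = (-1*57/16*(-45))/47 = -57/16*(-45)*(1/47) = (2565/16)*(1/47) = 2565/752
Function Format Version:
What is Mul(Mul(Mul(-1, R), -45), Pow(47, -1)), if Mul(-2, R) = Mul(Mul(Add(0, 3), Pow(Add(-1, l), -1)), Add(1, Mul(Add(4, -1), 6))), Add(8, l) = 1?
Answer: Rational(2565, 752) ≈ 3.4109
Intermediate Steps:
l = -7 (l = Add(-8, 1) = -7)
R = Rational(57, 16) (R = Mul(Rational(-1, 2), Mul(Mul(Add(0, 3), Pow(Add(-1, -7), -1)), Add(1, Mul(Add(4, -1), 6)))) = Mul(Rational(-1, 2), Mul(Mul(3, Pow(-8, -1)), Add(1, Mul(3, 6)))) = Mul(Rational(-1, 2), Mul(Mul(3, Rational(-1, 8)), Add(1, 18))) = Mul(Rational(-1, 2), Mul(Rational(-3, 8), 19)) = Mul(Rational(-1, 2), Rational(-57, 8)) = Rational(57, 16) ≈ 3.5625)
Mul(Mul(Mul(-1, R), -45), Pow(47, -1)) = Mul(Mul(Mul(-1, Rational(57, 16)), -45), Pow(47, -1)) = Mul(Mul(Rational(-57, 16), -45), Rational(1, 47)) = Mul(Rational(2565, 16), Rational(1, 47)) = Rational(2565, 752)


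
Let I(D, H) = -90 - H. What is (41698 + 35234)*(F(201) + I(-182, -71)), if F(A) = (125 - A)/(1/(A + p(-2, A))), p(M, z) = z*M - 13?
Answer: 1249760340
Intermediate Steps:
p(M, z) = -13 + M*z (p(M, z) = M*z - 13 = -13 + M*z)
F(A) = (-13 - A)*(125 - A) (F(A) = (125 - A)/(1/(A + (-13 - 2*A))) = (125 - A)/(1/(-13 - A)) = (125 - A)*(-13 - A) = (-13 - A)*(125 - A))
(41698 + 35234)*(F(201) + I(-182, -71)) = (41698 + 35234)*((-1625 + 201**2 - 112*201) + (-90 - 1*(-71))) = 76932*((-1625 + 40401 - 22512) + (-90 + 71)) = 76932*(16264 - 19) = 76932*16245 = 1249760340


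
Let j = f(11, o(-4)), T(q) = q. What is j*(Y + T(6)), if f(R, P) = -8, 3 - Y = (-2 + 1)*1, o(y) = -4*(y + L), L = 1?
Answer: -80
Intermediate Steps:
o(y) = -4 - 4*y (o(y) = -4*(y + 1) = -4*(1 + y) = -4 - 4*y)
Y = 4 (Y = 3 - (-2 + 1) = 3 - (-1) = 3 - 1*(-1) = 3 + 1 = 4)
j = -8
j*(Y + T(6)) = -8*(4 + 6) = -8*10 = -80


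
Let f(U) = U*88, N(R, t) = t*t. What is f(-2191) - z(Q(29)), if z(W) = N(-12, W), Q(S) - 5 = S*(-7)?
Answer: -232012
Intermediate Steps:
N(R, t) = t²
Q(S) = 5 - 7*S (Q(S) = 5 + S*(-7) = 5 - 7*S)
f(U) = 88*U
z(W) = W²
f(-2191) - z(Q(29)) = 88*(-2191) - (5 - 7*29)² = -192808 - (5 - 203)² = -192808 - 1*(-198)² = -192808 - 1*39204 = -192808 - 39204 = -232012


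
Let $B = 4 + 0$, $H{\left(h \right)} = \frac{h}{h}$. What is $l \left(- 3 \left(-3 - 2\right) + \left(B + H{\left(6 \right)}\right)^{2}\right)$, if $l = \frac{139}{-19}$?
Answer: $- \frac{5560}{19} \approx -292.63$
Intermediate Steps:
$H{\left(h \right)} = 1$
$B = 4$
$l = - \frac{139}{19}$ ($l = 139 \left(- \frac{1}{19}\right) = - \frac{139}{19} \approx -7.3158$)
$l \left(- 3 \left(-3 - 2\right) + \left(B + H{\left(6 \right)}\right)^{2}\right) = - \frac{139 \left(- 3 \left(-3 - 2\right) + \left(4 + 1\right)^{2}\right)}{19} = - \frac{139 \left(\left(-3\right) \left(-5\right) + 5^{2}\right)}{19} = - \frac{139 \left(15 + 25\right)}{19} = \left(- \frac{139}{19}\right) 40 = - \frac{5560}{19}$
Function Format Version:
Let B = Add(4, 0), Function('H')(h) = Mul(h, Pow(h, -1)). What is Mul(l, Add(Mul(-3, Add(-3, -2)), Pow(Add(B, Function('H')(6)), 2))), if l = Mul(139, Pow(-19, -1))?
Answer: Rational(-5560, 19) ≈ -292.63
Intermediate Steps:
Function('H')(h) = 1
B = 4
l = Rational(-139, 19) (l = Mul(139, Rational(-1, 19)) = Rational(-139, 19) ≈ -7.3158)
Mul(l, Add(Mul(-3, Add(-3, -2)), Pow(Add(B, Function('H')(6)), 2))) = Mul(Rational(-139, 19), Add(Mul(-3, Add(-3, -2)), Pow(Add(4, 1), 2))) = Mul(Rational(-139, 19), Add(Mul(-3, -5), Pow(5, 2))) = Mul(Rational(-139, 19), Add(15, 25)) = Mul(Rational(-139, 19), 40) = Rational(-5560, 19)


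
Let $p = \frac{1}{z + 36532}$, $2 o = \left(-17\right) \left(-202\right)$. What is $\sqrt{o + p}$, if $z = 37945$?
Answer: $\frac{\sqrt{9523896073770}}{74477} \approx 41.437$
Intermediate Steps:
$o = 1717$ ($o = \frac{\left(-17\right) \left(-202\right)}{2} = \frac{1}{2} \cdot 3434 = 1717$)
$p = \frac{1}{74477}$ ($p = \frac{1}{37945 + 36532} = \frac{1}{74477} \approx 1.3427 \cdot 10^{-5}$)
$\sqrt{o + p} = \sqrt{1717 + \frac{1}{74477}} = \sqrt{\frac{127877010}{74477}} = \frac{\sqrt{9523896073770}}{74477}$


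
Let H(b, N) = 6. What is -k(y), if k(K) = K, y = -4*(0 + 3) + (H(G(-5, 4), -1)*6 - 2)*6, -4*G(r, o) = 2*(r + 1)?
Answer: -192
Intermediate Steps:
G(r, o) = -½ - r/2 (G(r, o) = -(r + 1)/2 = -(1 + r)/2 = -(2 + 2*r)/4 = -½ - r/2)
y = 192 (y = -4*(0 + 3) + (6*6 - 2)*6 = -4*3 + (36 - 2)*6 = -12 + 34*6 = -12 + 204 = 192)
-k(y) = -1*192 = -192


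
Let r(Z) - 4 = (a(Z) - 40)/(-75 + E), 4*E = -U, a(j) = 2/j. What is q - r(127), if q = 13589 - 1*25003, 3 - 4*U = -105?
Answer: -474198434/41529 ≈ -11418.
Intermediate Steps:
U = 27 (U = 3/4 - 1/4*(-105) = 3/4 + 105/4 = 27)
E = -27/4 (E = (-1*27)/4 = (1/4)*(-27) = -27/4 ≈ -6.7500)
q = -11414 (q = 13589 - 25003 = -11414)
r(Z) = 1468/327 - 8/(327*Z) (r(Z) = 4 + (2/Z - 40)/(-75 - 27/4) = 4 + (-40 + 2/Z)/(-327/4) = 4 + (-40 + 2/Z)*(-4/327) = 4 + (160/327 - 8/(327*Z)) = 1468/327 - 8/(327*Z))
q - r(127) = -11414 - 4*(-2 + 367*127)/(327*127) = -11414 - 4*(-2 + 46609)/(327*127) = -11414 - 4*46607/(327*127) = -11414 - 1*186428/41529 = -11414 - 186428/41529 = -474198434/41529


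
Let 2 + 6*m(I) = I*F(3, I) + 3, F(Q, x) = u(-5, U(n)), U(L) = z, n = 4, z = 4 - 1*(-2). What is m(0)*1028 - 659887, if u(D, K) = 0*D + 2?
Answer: -1979147/3 ≈ -6.5972e+5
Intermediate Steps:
z = 6 (z = 4 + 2 = 6)
U(L) = 6
u(D, K) = 2 (u(D, K) = 0 + 2 = 2)
F(Q, x) = 2
m(I) = 1/6 + I/3 (m(I) = -1/3 + (I*2 + 3)/6 = -1/3 + (2*I + 3)/6 = -1/3 + (3 + 2*I)/6 = -1/3 + (1/2 + I/3) = 1/6 + I/3)
m(0)*1028 - 659887 = (1/6 + (1/3)*0)*1028 - 659887 = (1/6 + 0)*1028 - 659887 = (1/6)*1028 - 659887 = 514/3 - 659887 = -1979147/3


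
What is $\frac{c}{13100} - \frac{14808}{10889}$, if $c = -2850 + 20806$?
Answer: $\frac{384521}{35661475} \approx 0.010783$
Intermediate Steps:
$c = 17956$
$\frac{c}{13100} - \frac{14808}{10889} = \frac{17956}{13100} - \frac{14808}{10889} = 17956 \cdot \frac{1}{13100} - \frac{14808}{10889} = \frac{4489}{3275} - \frac{14808}{10889} = \frac{384521}{35661475}$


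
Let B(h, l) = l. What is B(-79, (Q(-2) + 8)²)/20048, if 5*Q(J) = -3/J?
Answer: 6889/2004800 ≈ 0.0034363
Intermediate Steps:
Q(J) = -3/(5*J) (Q(J) = (-3/J)/5 = -3/(5*J))
B(-79, (Q(-2) + 8)²)/20048 = (-⅗/(-2) + 8)²/20048 = (-⅗*(-½) + 8)²*(1/20048) = (3/10 + 8)²*(1/20048) = (83/10)²*(1/20048) = (6889/100)*(1/20048) = 6889/2004800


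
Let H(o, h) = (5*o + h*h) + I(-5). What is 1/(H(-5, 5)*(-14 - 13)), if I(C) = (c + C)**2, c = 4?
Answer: -1/27 ≈ -0.037037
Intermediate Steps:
I(C) = (4 + C)**2
H(o, h) = 1 + h**2 + 5*o (H(o, h) = (5*o + h*h) + (4 - 5)**2 = (5*o + h**2) + (-1)**2 = (h**2 + 5*o) + 1 = 1 + h**2 + 5*o)
1/(H(-5, 5)*(-14 - 13)) = 1/((1 + 5**2 + 5*(-5))*(-14 - 13)) = 1/((1 + 25 - 25)*(-27)) = -1/27/1 = 1*(-1/27) = -1/27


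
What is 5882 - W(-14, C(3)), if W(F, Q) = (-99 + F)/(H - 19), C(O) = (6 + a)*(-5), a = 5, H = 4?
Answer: 88117/15 ≈ 5874.5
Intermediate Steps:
C(O) = -55 (C(O) = (6 + 5)*(-5) = 11*(-5) = -55)
W(F, Q) = 33/5 - F/15 (W(F, Q) = (-99 + F)/(4 - 19) = (-99 + F)/(-15) = (-99 + F)*(-1/15) = 33/5 - F/15)
5882 - W(-14, C(3)) = 5882 - (33/5 - 1/15*(-14)) = 5882 - (33/5 + 14/15) = 5882 - 1*113/15 = 5882 - 113/15 = 88117/15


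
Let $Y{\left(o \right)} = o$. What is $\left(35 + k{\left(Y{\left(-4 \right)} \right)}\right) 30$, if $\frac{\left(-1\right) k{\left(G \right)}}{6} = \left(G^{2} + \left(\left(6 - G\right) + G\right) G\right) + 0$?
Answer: $2490$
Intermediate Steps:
$k{\left(G \right)} = - 36 G - 6 G^{2}$ ($k{\left(G \right)} = - 6 \left(\left(G^{2} + \left(\left(6 - G\right) + G\right) G\right) + 0\right) = - 6 \left(\left(G^{2} + 6 G\right) + 0\right) = - 6 \left(G^{2} + 6 G\right) = - 36 G - 6 G^{2}$)
$\left(35 + k{\left(Y{\left(-4 \right)} \right)}\right) 30 = \left(35 - - 24 \left(6 - 4\right)\right) 30 = \left(35 - \left(-24\right) 2\right) 30 = \left(35 + 48\right) 30 = 83 \cdot 30 = 2490$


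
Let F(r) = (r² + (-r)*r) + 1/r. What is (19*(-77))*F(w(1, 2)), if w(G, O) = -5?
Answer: 1463/5 ≈ 292.60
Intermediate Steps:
F(r) = 1/r (F(r) = (r² - r²) + 1/r = 0 + 1/r = 1/r)
(19*(-77))*F(w(1, 2)) = (19*(-77))/(-5) = -1463*(-⅕) = 1463/5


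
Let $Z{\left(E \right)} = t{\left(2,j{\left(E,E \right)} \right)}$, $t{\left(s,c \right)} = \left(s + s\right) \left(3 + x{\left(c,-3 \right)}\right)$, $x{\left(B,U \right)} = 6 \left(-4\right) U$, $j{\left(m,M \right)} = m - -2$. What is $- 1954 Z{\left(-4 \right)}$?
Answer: $-586200$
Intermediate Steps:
$j{\left(m,M \right)} = 2 + m$ ($j{\left(m,M \right)} = m + 2 = 2 + m$)
$x{\left(B,U \right)} = - 24 U$
$t{\left(s,c \right)} = 150 s$ ($t{\left(s,c \right)} = \left(s + s\right) \left(3 - -72\right) = 2 s \left(3 + 72\right) = 2 s 75 = 150 s$)
$Z{\left(E \right)} = 300$ ($Z{\left(E \right)} = 150 \cdot 2 = 300$)
$- 1954 Z{\left(-4 \right)} = \left(-1954\right) 300 = -586200$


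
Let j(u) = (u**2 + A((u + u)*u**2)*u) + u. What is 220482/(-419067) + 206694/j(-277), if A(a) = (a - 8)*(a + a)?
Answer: -240424604732959331727/456971625037815000146 ≈ -0.52613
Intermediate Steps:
A(a) = 2*a*(-8 + a) (A(a) = (-8 + a)*(2*a) = 2*a*(-8 + a))
j(u) = u + u**2 + 4*u**4*(-8 + 2*u**3) (j(u) = (u**2 + (2*((u + u)*u**2)*(-8 + (u + u)*u**2))*u) + u = (u**2 + (2*((2*u)*u**2)*(-8 + (2*u)*u**2))*u) + u = (u**2 + (2*(2*u**3)*(-8 + 2*u**3))*u) + u = (u**2 + (4*u**3*(-8 + 2*u**3))*u) + u = (u**2 + 4*u**4*(-8 + 2*u**3)) + u = u + u**2 + 4*u**4*(-8 + 2*u**3))
220482/(-419067) + 206694/j(-277) = 220482/(-419067) + 206694/((-277*(1 - 277 + 8*(-277)**3*(-4 + (-277)**3)))) = 220482*(-1/419067) + 206694/((-277*(1 - 277 + 8*(-21253933)*(-4 - 21253933)))) = -8166/15521 + 206694/((-277*(1 - 277 + 8*(-21253933)*(-21253937)))) = -8166/15521 + 206694/((-277*(1 - 277 + 3613838023873768))) = -8166/15521 + 206694/((-277*3613838023873492)) = -8166/15521 + 206694/(-1001033132612957284) = -8166/15521 + 206694*(-1/1001033132612957284) = -8166/15521 - 103347/500516566306478642 = -240424604732959331727/456971625037815000146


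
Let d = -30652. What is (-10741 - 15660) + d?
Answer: -57053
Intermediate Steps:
(-10741 - 15660) + d = (-10741 - 15660) - 30652 = -26401 - 30652 = -57053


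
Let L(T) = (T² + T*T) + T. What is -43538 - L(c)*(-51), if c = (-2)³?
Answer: -37418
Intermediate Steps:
c = -8
L(T) = T + 2*T² (L(T) = (T² + T²) + T = 2*T² + T = T + 2*T²)
-43538 - L(c)*(-51) = -43538 - (-8*(1 + 2*(-8)))*(-51) = -43538 - (-8*(1 - 16))*(-51) = -43538 - (-8*(-15))*(-51) = -43538 - 120*(-51) = -43538 - 1*(-6120) = -43538 + 6120 = -37418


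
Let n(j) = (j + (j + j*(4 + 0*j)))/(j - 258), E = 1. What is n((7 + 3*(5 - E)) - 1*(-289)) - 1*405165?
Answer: -10128201/25 ≈ -4.0513e+5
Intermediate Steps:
n(j) = 6*j/(-258 + j) (n(j) = (j + (j + j*(4 + 0)))/(-258 + j) = (j + (j + j*4))/(-258 + j) = (j + (j + 4*j))/(-258 + j) = (j + 5*j)/(-258 + j) = (6*j)/(-258 + j) = 6*j/(-258 + j))
n((7 + 3*(5 - E)) - 1*(-289)) - 1*405165 = 6*((7 + 3*(5 - 1*1)) - 1*(-289))/(-258 + ((7 + 3*(5 - 1*1)) - 1*(-289))) - 1*405165 = 6*((7 + 3*(5 - 1)) + 289)/(-258 + ((7 + 3*(5 - 1)) + 289)) - 405165 = 6*((7 + 3*4) + 289)/(-258 + ((7 + 3*4) + 289)) - 405165 = 6*((7 + 12) + 289)/(-258 + ((7 + 12) + 289)) - 405165 = 6*(19 + 289)/(-258 + (19 + 289)) - 405165 = 6*308/(-258 + 308) - 405165 = 6*308/50 - 405165 = 6*308*(1/50) - 405165 = 924/25 - 405165 = -10128201/25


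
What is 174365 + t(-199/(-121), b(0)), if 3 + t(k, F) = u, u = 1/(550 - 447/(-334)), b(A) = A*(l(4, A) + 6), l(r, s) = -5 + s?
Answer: 32108239548/184147 ≈ 1.7436e+5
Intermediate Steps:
b(A) = A*(1 + A) (b(A) = A*((-5 + A) + 6) = A*(1 + A))
u = 334/184147 (u = 1/(550 - 447*(-1/334)) = 1/(550 + 447/334) = 1/(184147/334) = 334/184147 ≈ 0.0018138)
t(k, F) = -552107/184147 (t(k, F) = -3 + 334/184147 = -552107/184147)
174365 + t(-199/(-121), b(0)) = 174365 - 552107/184147 = 32108239548/184147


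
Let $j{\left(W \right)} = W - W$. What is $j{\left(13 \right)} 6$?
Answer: $0$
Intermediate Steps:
$j{\left(W \right)} = 0$
$j{\left(13 \right)} 6 = 0 \cdot 6 = 0$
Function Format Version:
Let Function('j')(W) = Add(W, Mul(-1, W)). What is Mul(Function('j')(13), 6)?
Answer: 0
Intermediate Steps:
Function('j')(W) = 0
Mul(Function('j')(13), 6) = Mul(0, 6) = 0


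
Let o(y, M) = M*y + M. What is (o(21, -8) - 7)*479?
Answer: -87657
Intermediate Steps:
o(y, M) = M + M*y
(o(21, -8) - 7)*479 = (-8*(1 + 21) - 7)*479 = (-8*22 - 7)*479 = (-176 - 7)*479 = -183*479 = -87657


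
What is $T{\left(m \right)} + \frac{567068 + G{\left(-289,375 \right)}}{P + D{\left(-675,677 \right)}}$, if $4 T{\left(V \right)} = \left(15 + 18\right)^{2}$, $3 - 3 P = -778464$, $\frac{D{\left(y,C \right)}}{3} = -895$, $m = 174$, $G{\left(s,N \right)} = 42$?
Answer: $\frac{70481999}{256804} \approx 274.46$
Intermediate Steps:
$D{\left(y,C \right)} = -2685$ ($D{\left(y,C \right)} = 3 \left(-895\right) = -2685$)
$P = 259489$ ($P = 1 - -259488 = 1 + 259488 = 259489$)
$T{\left(V \right)} = \frac{1089}{4}$ ($T{\left(V \right)} = \frac{\left(15 + 18\right)^{2}}{4} = \frac{33^{2}}{4} = \frac{1}{4} \cdot 1089 = \frac{1089}{4}$)
$T{\left(m \right)} + \frac{567068 + G{\left(-289,375 \right)}}{P + D{\left(-675,677 \right)}} = \frac{1089}{4} + \frac{567068 + 42}{259489 - 2685} = \frac{1089}{4} + \frac{567110}{256804} = \frac{1089}{4} + 567110 \cdot \frac{1}{256804} = \frac{1089}{4} + \frac{283555}{128402} = \frac{70481999}{256804}$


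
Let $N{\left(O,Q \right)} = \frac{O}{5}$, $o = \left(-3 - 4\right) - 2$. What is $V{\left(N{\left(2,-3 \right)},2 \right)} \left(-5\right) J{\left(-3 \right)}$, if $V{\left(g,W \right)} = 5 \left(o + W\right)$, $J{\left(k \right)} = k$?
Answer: $-525$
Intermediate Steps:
$o = -9$ ($o = -7 - 2 = -9$)
$N{\left(O,Q \right)} = \frac{O}{5}$ ($N{\left(O,Q \right)} = O \frac{1}{5} = \frac{O}{5}$)
$V{\left(g,W \right)} = -45 + 5 W$ ($V{\left(g,W \right)} = 5 \left(-9 + W\right) = -45 + 5 W$)
$V{\left(N{\left(2,-3 \right)},2 \right)} \left(-5\right) J{\left(-3 \right)} = \left(-45 + 5 \cdot 2\right) \left(-5\right) \left(-3\right) = \left(-45 + 10\right) \left(-5\right) \left(-3\right) = \left(-35\right) \left(-5\right) \left(-3\right) = 175 \left(-3\right) = -525$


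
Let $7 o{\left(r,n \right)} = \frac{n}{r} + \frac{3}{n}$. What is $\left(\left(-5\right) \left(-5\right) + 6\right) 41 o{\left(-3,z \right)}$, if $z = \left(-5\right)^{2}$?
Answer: $- \frac{111848}{75} \approx -1491.3$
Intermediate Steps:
$z = 25$
$o{\left(r,n \right)} = \frac{3}{7 n} + \frac{n}{7 r}$ ($o{\left(r,n \right)} = \frac{\frac{n}{r} + \frac{3}{n}}{7} = \frac{\frac{3}{n} + \frac{n}{r}}{7} = \frac{3}{7 n} + \frac{n}{7 r}$)
$\left(\left(-5\right) \left(-5\right) + 6\right) 41 o{\left(-3,z \right)} = \left(\left(-5\right) \left(-5\right) + 6\right) 41 \left(\frac{3}{7 \cdot 25} + \frac{1}{7} \cdot 25 \frac{1}{-3}\right) = \left(25 + 6\right) 41 \left(\frac{3}{7} \cdot \frac{1}{25} + \frac{1}{7} \cdot 25 \left(- \frac{1}{3}\right)\right) = 31 \cdot 41 \left(\frac{3}{175} - \frac{25}{21}\right) = 1271 \left(- \frac{88}{75}\right) = - \frac{111848}{75}$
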